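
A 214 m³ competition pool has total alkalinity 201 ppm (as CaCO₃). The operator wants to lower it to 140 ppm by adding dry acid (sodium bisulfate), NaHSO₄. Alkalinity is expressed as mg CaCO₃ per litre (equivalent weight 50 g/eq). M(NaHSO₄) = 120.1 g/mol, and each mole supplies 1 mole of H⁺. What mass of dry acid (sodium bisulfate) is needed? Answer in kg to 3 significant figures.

31.4 kg

Volume: 214 m³ = 214,000 L.
Alkalinity to neutralize: (201 − 140) = 61 mg/L as CaCO₃ × 214,000 L = 13,050 g as CaCO₃.
Equivalents of H⁺ required: 13,050 ÷ 50 g/eq = 261.1 eq = 261.1 mol NaHSO₄.
Mass of NaHSO₄: 261.1 × 120.1 = 31,360 g.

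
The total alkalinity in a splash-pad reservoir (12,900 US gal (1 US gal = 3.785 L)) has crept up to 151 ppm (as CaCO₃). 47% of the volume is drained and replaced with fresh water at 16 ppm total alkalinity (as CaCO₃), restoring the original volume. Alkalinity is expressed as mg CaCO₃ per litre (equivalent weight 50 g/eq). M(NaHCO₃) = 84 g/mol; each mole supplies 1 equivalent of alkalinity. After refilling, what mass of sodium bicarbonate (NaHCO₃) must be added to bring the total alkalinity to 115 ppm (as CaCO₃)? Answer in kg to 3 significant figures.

Volume: 12,900 US gal × 3.785 L/gal = 48,826 L.
After draining 47% and refilling: 151 × 0.53 + 16 × 0.47 = 87.55 ppm.
Deficit to target: 115 − 87.55 = 27.45 mg/L.
As CaCO₃: 27.45 mg/L × 48,826 L = 1340 g; ÷ 50 g/eq ÷ 1 = 26.81 mol NaHCO₃.
Mass: 26.81 × 84 = 2252 g.

2.25 kg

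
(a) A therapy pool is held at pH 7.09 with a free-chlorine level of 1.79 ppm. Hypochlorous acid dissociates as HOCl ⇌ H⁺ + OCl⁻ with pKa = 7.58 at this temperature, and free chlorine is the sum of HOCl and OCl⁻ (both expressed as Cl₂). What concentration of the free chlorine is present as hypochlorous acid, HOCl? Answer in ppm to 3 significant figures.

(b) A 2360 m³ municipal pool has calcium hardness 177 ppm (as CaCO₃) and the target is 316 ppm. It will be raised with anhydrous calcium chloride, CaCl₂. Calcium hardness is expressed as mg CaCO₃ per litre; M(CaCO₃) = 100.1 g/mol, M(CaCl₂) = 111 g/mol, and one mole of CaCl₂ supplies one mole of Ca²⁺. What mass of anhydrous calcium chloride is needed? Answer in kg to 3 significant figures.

(a) 1.35 ppm; (b) 364 kg

(a) [OCl⁻]/[HOCl] = 10^(pH − pKa) = 10^(7.09 − 7.58) = 10^-0.49 = 0.3236.
(a) Fraction as HOCl = 1 / (1 + 0.3236) = 0.7555.
(a) HOCl = 0.7555 × 1.79 ppm = 1.352 ppm.

(b) Volume: 2360 m³ = 2,360,000 L.
(b) Hardness to add: (316 − 177) = 139 mg/L as CaCO₃ × 2,360,000 L = 328,000 g as CaCO₃.
(b) Moles of Ca²⁺ (1 mol Ca²⁺ ≡ 1 mol CaCO₃): 328,000 / 100.1 g/mol = 3277 mol.
(b) Mass of CaCl₂: 3277 × 111 = 363,800 g.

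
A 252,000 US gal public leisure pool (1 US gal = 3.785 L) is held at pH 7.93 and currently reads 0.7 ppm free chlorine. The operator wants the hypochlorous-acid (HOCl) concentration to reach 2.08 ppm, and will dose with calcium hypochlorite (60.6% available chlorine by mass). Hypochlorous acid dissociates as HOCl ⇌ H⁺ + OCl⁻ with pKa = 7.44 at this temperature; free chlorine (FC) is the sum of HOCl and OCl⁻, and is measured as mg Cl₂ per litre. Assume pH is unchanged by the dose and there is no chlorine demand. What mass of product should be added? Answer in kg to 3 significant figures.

Volume: 252,000 US gal × 3.785 L/gal = 953,820 L.
[OCl⁻]/[HOCl] = 10^(pH − pKa) = 10^(7.93 − 7.44) = 3.09; fraction as HOCl = 1/(1 + 3.09) = 0.2445.
Free chlorine required for 2.08 ppm HOCl: 2.08 / 0.2445 = 8.508 ppm.
FC to add: 8.508 − 0.7 = 7.808 mg/L as Cl₂.
Cl₂ equivalent: 7.808 mg/L × 953,820 L = 7447 g.
Product at 60.6% available Cl: 7447 / 0.606 = 12,290 g.

12.3 kg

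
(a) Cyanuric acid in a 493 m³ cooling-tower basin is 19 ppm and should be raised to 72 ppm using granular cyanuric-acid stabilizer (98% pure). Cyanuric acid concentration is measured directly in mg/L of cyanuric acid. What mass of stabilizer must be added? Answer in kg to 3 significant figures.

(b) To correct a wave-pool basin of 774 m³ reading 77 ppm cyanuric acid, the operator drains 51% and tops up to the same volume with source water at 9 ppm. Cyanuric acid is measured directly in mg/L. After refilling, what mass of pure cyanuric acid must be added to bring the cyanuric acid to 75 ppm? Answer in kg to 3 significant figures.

(a) 26.7 kg; (b) 25.3 kg

(a) Volume: 493 m³ = 493,000 L.
(a) CYA to add: (72 − 19) = 53 mg/L × 493,000 L = 26,130 g cyanuric acid.
(a) At 98% purity: 26,130 / 0.98 = 26,660 g product.

(b) Volume: 774 m³ = 774,000 L.
(b) After draining 51% and refilling: 77 × 0.49 + 9 × 0.51 = 42.32 ppm.
(b) Deficit to target: 75 − 42.32 = 32.68 mg/L.
(b) Mass: 32.68 mg/L × 774,000 L = 25,290 g cyanuric acid.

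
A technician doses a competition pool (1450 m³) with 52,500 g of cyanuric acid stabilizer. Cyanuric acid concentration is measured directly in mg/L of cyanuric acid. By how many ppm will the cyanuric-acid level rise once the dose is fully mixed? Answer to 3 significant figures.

36.2 ppm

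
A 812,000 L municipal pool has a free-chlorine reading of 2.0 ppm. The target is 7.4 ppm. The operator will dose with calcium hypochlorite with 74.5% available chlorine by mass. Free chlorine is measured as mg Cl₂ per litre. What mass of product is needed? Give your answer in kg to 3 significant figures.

Chlorine deficit: 7.4 − 2.0 = 5.4 ppm = 5.4 mg/L as Cl₂.
Cl₂ equivalent needed: 5.4 mg/L × 812,000 L = 4,385,000 mg = 4385 g.
Product at 74.5% available chlorine: 4385 / 0.745 = 5886 g.

5.89 kg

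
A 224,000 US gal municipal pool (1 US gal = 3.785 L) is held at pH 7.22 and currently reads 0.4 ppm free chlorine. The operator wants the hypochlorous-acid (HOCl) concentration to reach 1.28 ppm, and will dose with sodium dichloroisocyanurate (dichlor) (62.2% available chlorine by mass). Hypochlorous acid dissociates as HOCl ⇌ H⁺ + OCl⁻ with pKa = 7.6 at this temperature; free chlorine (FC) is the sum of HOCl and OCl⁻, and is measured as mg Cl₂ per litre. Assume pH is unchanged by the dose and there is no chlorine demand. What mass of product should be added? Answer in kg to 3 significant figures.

1.93 kg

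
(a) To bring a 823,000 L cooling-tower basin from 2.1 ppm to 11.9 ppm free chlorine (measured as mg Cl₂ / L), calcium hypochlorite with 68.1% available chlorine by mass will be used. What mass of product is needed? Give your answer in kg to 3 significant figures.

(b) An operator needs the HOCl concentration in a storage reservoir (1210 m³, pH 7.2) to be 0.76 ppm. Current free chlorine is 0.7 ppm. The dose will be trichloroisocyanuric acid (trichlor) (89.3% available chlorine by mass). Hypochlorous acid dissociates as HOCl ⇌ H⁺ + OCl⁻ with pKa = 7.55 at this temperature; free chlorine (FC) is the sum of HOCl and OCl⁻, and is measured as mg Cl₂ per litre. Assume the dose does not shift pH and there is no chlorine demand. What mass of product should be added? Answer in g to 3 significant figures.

(a) 11.8 kg; (b) 541 g

(a) Chlorine deficit: 11.9 − 2.1 = 9.8 ppm = 9.8 mg/L as Cl₂.
(a) Cl₂ equivalent needed: 9.8 mg/L × 823,000 L = 8,065,000 mg = 8065 g.
(a) Product at 68.1% available chlorine: 8065 / 0.681 = 11,840 g.

(b) Volume: 1210 m³ = 1,210,000 L.
(b) [OCl⁻]/[HOCl] = 10^(pH − pKa) = 10^(7.2 − 7.55) = 0.4467; fraction as HOCl = 1/(1 + 0.4467) = 0.6912.
(b) Free chlorine required for 0.76 ppm HOCl: 0.76 / 0.6912 = 1.099 ppm.
(b) FC to add: 1.099 − 0.7 = 0.3995 mg/L as Cl₂.
(b) Cl₂ equivalent: 0.3995 mg/L × 1,210,000 L = 483.4 g.
(b) Product at 89.3% available Cl: 483.4 / 0.893 = 541.3 g.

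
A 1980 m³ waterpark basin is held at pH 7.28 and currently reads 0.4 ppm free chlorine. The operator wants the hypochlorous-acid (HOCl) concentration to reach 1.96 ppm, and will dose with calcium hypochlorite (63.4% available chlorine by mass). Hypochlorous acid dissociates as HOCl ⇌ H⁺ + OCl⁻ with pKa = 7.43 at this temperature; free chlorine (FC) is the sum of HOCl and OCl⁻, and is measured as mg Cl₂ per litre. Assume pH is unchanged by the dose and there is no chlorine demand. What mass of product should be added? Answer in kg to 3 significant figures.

Volume: 1980 m³ = 1,980,000 L.
[OCl⁻]/[HOCl] = 10^(pH − pKa) = 10^(7.28 − 7.43) = 0.7079; fraction as HOCl = 1/(1 + 0.7079) = 0.5855.
Free chlorine required for 1.96 ppm HOCl: 1.96 / 0.5855 = 3.348 ppm.
FC to add: 3.348 − 0.4 = 2.948 mg/L as Cl₂.
Cl₂ equivalent: 2.948 mg/L × 1,980,000 L = 5836 g.
Product at 63.4% available Cl: 5836 / 0.634 = 9205 g.

9.21 kg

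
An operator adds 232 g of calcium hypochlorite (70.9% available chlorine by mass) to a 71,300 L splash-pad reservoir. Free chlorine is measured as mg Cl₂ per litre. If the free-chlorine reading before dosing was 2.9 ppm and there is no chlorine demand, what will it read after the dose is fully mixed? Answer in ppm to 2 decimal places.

Available chlorine delivered: 232 g × 0.709 = 164.5 g as Cl₂.
Concentration rise: 164.5 g / 71,300 L = 2.307 mg/L = 2.31 ppm.
Final FC: 2.9 + 2.31 = 5.21 ppm.

5.21 ppm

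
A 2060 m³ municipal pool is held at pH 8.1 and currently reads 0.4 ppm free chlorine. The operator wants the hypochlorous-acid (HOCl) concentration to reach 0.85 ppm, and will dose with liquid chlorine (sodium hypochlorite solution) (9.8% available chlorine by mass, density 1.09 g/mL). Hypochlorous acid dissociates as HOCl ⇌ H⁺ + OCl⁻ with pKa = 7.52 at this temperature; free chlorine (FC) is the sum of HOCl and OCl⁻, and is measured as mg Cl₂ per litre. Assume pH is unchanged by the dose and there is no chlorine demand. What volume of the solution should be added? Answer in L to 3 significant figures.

71.0 L

Volume: 2060 m³ = 2,060,000 L.
[OCl⁻]/[HOCl] = 10^(pH − pKa) = 10^(8.1 − 7.52) = 3.802; fraction as HOCl = 1/(1 + 3.802) = 0.2083.
Free chlorine required for 0.85 ppm HOCl: 0.85 / 0.2083 = 4.082 ppm.
FC to add: 4.082 − 0.4 = 3.682 mg/L as Cl₂.
Cl₂ equivalent: 3.682 mg/L × 2,060,000 L = 7584 g.
Product at 9.8% available Cl: 7584 / 0.098 = 77,390 g.
Volume: 77,390 g ÷ 1.09 g/mL = 71,000 mL.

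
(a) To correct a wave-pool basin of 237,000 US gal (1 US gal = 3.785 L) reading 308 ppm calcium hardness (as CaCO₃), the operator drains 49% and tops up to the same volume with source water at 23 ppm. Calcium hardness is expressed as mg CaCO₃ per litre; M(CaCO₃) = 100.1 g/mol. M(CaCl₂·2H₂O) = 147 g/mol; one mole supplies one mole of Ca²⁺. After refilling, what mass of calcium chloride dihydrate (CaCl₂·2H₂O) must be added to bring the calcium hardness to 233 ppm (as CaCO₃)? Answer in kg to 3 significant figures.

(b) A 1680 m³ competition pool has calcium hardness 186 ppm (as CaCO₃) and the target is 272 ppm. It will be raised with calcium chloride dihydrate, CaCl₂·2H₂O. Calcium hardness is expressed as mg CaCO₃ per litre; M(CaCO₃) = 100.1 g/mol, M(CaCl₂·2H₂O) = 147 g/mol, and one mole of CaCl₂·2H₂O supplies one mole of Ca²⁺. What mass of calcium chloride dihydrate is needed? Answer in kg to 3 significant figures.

(a) Volume: 237,000 US gal × 3.785 L/gal = 897,045 L.
(a) After draining 49% and refilling: 308 × 0.51 + 23 × 0.49 = 168.35 ppm.
(a) Deficit to target: 233 − 168.35 = 64.65 mg/L.
(a) As CaCO₃: 64.65 mg/L × 897,045 L = 57,990 g; ÷ 100.1 = 579.4 mol Ca²⁺.
(a) Mass: 579.4 × 147 = 85,170 g.

(b) Volume: 1680 m³ = 1,680,000 L.
(b) Hardness to add: (272 − 186) = 86 mg/L as CaCO₃ × 1,680,000 L = 144,500 g as CaCO₃.
(b) Moles of Ca²⁺ (1 mol Ca²⁺ ≡ 1 mol CaCO₃): 144,500 / 100.1 g/mol = 1443 mol.
(b) Mass of CaCl₂·2H₂O: 1443 × 147 = 212,200 g.

(a) 85.2 kg; (b) 212 kg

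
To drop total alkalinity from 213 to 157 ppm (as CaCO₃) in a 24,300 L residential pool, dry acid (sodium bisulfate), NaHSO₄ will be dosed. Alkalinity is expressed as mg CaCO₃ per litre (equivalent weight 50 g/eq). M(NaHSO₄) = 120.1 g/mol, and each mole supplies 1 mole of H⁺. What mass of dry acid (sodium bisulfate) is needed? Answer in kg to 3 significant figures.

Alkalinity to neutralize: (213 − 157) = 56 mg/L as CaCO₃ × 24,300 L = 1361 g as CaCO₃.
Equivalents of H⁺ required: 1361 ÷ 50 g/eq = 27.22 eq = 27.22 mol NaHSO₄.
Mass of NaHSO₄: 27.22 × 120.1 = 3269 g.

3.27 kg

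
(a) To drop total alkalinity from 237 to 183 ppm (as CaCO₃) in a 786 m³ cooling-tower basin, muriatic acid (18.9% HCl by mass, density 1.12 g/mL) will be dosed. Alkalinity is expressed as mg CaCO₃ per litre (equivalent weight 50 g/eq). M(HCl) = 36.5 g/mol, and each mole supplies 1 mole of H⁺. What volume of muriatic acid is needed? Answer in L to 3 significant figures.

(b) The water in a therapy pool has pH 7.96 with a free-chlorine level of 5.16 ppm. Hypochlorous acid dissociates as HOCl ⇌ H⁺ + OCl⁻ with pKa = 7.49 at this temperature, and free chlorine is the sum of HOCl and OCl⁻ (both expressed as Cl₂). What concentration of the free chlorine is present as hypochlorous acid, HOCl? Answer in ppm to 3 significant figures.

(a) Volume: 786 m³ = 786,000 L.
(a) Alkalinity to neutralize: (237 − 183) = 54 mg/L as CaCO₃ × 786,000 L = 42,440 g as CaCO₃.
(a) Equivalents of H⁺ required: 42,440 ÷ 50 g/eq = 848.9 eq = 848.9 mol HCl.
(a) Mass of HCl: 848.9 × 36.5 = 30,980 g.
(a) Mass of 18.9% solution: 30,980 / 0.189 = 163,900 g.
(a) Volume: 163,900 g ÷ 1.12 g/mL = 146,400 mL.

(b) [OCl⁻]/[HOCl] = 10^(pH − pKa) = 10^(7.96 − 7.49) = 10^0.47 = 2.951.
(b) Fraction as HOCl = 1 / (1 + 2.951) = 0.2531.
(b) HOCl = 0.2531 × 5.16 ppm = 1.306 ppm.

(a) 146 L; (b) 1.31 ppm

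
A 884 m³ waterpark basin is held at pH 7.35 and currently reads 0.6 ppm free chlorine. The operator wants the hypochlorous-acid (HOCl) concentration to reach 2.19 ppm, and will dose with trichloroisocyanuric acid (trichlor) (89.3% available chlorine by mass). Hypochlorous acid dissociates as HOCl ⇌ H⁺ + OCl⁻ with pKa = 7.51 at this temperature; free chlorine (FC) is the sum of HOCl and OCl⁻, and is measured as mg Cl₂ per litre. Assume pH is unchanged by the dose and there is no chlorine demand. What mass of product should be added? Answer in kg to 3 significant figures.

3.07 kg

Volume: 884 m³ = 884,000 L.
[OCl⁻]/[HOCl] = 10^(pH − pKa) = 10^(7.35 − 7.51) = 0.6918; fraction as HOCl = 1/(1 + 0.6918) = 0.5911.
Free chlorine required for 2.19 ppm HOCl: 2.19 / 0.5911 = 3.705 ppm.
FC to add: 3.705 − 0.6 = 3.105 mg/L as Cl₂.
Cl₂ equivalent: 3.105 mg/L × 884,000 L = 2745 g.
Product at 89.3% available Cl: 2745 / 0.893 = 3074 g.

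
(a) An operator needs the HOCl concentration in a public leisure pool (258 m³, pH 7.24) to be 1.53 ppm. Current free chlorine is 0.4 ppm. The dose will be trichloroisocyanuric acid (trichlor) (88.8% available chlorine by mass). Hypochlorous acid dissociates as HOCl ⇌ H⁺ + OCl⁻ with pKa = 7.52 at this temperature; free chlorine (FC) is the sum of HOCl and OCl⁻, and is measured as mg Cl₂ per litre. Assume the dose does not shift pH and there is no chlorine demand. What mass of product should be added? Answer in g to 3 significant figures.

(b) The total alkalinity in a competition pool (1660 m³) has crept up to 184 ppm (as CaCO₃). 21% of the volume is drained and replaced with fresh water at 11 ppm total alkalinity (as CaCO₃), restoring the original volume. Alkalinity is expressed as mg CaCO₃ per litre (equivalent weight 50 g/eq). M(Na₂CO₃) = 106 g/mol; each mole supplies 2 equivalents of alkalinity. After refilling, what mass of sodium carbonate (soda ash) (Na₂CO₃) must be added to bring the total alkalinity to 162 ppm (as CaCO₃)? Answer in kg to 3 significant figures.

(a) Volume: 258 m³ = 258,000 L.
(a) [OCl⁻]/[HOCl] = 10^(pH − pKa) = 10^(7.24 − 7.52) = 0.5248; fraction as HOCl = 1/(1 + 0.5248) = 0.6558.
(a) Free chlorine required for 1.53 ppm HOCl: 1.53 / 0.6558 = 2.333 ppm.
(a) FC to add: 2.333 − 0.4 = 1.933 mg/L as Cl₂.
(a) Cl₂ equivalent: 1.933 mg/L × 258,000 L = 498.7 g.
(a) Product at 88.8% available Cl: 498.7 / 0.888 = 561.6 g.

(b) Volume: 1660 m³ = 1,660,000 L.
(b) After draining 21% and refilling: 184 × 0.79 + 11 × 0.21 = 147.67 ppm.
(b) Deficit to target: 162 − 147.67 = 14.33 mg/L.
(b) As CaCO₃: 14.33 mg/L × 1,660,000 L = 23,790 g; ÷ 50 g/eq ÷ 2 = 237.9 mol Na₂CO₃.
(b) Mass: 237.9 × 106 = 25,220 g.

(a) 562 g; (b) 25.2 kg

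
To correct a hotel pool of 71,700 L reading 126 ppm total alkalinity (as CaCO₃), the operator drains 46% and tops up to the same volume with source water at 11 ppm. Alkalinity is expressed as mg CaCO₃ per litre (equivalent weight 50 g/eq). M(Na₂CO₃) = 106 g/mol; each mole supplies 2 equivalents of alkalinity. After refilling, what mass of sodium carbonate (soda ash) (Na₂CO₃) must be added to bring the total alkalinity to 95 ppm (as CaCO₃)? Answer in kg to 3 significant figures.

After draining 46% and refilling: 126 × 0.54 + 11 × 0.46 = 73.1 ppm.
Deficit to target: 95 − 73.1 = 21.9 mg/L.
As CaCO₃: 21.9 mg/L × 71,700 L = 1570 g; ÷ 50 g/eq ÷ 2 = 15.7 mol Na₂CO₃.
Mass: 15.7 × 106 = 1664 g.

1.66 kg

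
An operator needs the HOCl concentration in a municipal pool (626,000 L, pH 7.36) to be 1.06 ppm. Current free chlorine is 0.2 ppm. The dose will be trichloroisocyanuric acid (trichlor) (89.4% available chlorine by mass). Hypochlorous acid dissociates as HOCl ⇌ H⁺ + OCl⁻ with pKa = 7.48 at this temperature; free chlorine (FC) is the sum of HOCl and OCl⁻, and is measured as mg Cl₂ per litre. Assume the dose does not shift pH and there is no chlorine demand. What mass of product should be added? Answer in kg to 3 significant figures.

1.17 kg

[OCl⁻]/[HOCl] = 10^(pH − pKa) = 10^(7.36 − 7.48) = 0.7586; fraction as HOCl = 1/(1 + 0.7586) = 0.5686.
Free chlorine required for 1.06 ppm HOCl: 1.06 / 0.5686 = 1.864 ppm.
FC to add: 1.864 − 0.2 = 1.664 mg/L as Cl₂.
Cl₂ equivalent: 1.664 mg/L × 626,000 L = 1042 g.
Product at 89.4% available Cl: 1042 / 0.894 = 1165 g.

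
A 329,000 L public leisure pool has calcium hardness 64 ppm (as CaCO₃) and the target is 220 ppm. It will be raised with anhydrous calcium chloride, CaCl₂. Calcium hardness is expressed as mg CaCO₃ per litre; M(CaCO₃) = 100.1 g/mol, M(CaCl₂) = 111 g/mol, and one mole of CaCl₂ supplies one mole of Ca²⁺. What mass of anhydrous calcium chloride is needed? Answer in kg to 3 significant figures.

56.9 kg

Hardness to add: (220 − 64) = 156 mg/L as CaCO₃ × 329,000 L = 51,320 g as CaCO₃.
Moles of Ca²⁺ (1 mol Ca²⁺ ≡ 1 mol CaCO₃): 51,320 / 100.1 g/mol = 512.7 mol.
Mass of CaCl₂: 512.7 × 111 = 56,910 g.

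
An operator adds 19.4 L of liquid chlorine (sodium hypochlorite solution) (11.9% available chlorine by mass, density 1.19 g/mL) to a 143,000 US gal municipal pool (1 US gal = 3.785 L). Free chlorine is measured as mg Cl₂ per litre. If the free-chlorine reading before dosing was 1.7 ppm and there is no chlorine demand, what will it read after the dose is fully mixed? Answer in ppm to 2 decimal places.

6.78 ppm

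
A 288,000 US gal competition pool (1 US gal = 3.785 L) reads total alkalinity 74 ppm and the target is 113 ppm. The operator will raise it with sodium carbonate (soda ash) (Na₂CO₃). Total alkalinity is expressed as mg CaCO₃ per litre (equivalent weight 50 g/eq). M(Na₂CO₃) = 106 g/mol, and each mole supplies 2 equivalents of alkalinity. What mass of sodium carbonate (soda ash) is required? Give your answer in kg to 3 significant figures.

45.1 kg

Volume: 288,000 US gal × 3.785 L/gal = 1,090,080 L.
Alkalinity to add: (113 − 74) = 39 mg/L as CaCO₃ × 1,090,080 L = 42,510 g as CaCO₃.
Equivalents: 42,510 g ÷ 50 g/eq = 850.3 eq.
Each mole of Na₂CO₃ supplies 2 eq, so 850.3 / 2 = 425.1 mol.
Mass: 425.1 mol × 106 g/mol = 45,060 g.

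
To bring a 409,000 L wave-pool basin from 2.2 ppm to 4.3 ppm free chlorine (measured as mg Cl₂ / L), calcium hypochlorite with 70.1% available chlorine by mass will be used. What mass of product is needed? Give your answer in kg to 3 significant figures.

Chlorine deficit: 4.3 − 2.2 = 2.1 ppm = 2.1 mg/L as Cl₂.
Cl₂ equivalent needed: 2.1 mg/L × 409,000 L = 858,900 mg = 858.9 g.
Product at 70.1% available chlorine: 858.9 / 0.701 = 1225 g.

1.23 kg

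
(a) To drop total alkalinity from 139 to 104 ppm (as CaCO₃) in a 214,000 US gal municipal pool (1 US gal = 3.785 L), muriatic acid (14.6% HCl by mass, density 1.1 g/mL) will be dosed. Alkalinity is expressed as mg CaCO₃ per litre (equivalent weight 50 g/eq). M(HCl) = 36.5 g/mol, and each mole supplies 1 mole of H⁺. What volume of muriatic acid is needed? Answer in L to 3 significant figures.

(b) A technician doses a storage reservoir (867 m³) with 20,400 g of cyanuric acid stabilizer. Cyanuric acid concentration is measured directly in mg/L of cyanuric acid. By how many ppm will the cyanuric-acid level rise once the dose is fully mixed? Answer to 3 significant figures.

(a) Volume: 214,000 US gal × 3.785 L/gal = 809,990 L.
(a) Alkalinity to neutralize: (139 − 104) = 35 mg/L as CaCO₃ × 809,990 L = 28,350 g as CaCO₃.
(a) Equivalents of H⁺ required: 28,350 ÷ 50 g/eq = 567 eq = 567 mol HCl.
(a) Mass of HCl: 567 × 36.5 = 20,700 g.
(a) Mass of 14.6% solution: 20,700 / 0.146 = 141,700 g.
(a) Volume: 141,700 g ÷ 1.1 g/mL = 128,900 mL.

(b) Volume: 867 m³ = 867,000 L.
(b) Rise: 20,400 g / 867,000 L × 1000 = 23.53 mg/L.

(a) 129 L; (b) 23.5 ppm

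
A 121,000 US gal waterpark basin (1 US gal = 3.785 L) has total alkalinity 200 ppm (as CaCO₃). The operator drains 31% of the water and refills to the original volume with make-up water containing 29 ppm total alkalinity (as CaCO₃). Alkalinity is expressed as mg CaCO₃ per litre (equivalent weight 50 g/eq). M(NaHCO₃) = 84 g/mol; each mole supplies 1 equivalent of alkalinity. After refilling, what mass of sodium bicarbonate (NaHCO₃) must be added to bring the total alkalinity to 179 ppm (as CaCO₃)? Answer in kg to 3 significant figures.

24.6 kg

Volume: 121,000 US gal × 3.785 L/gal = 457,985 L.
After draining 31% and refilling: 200 × 0.69 + 29 × 0.31 = 146.99 ppm.
Deficit to target: 179 − 146.99 = 32.01 mg/L.
As CaCO₃: 32.01 mg/L × 457,985 L = 14,660 g; ÷ 50 g/eq ÷ 1 = 293.2 mol NaHCO₃.
Mass: 293.2 × 84 = 24,630 g.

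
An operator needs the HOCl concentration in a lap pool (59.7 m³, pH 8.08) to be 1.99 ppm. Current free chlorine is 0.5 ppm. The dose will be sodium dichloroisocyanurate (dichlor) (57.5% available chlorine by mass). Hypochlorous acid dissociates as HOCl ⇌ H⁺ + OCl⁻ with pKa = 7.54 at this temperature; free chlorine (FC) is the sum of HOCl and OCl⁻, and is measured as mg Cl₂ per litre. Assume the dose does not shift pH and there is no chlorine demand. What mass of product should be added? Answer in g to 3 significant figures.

Volume: 59.7 m³ = 59,700 L.
[OCl⁻]/[HOCl] = 10^(pH − pKa) = 10^(8.08 − 7.54) = 3.467; fraction as HOCl = 1/(1 + 3.467) = 0.2238.
Free chlorine required for 1.99 ppm HOCl: 1.99 / 0.2238 = 8.89 ppm.
FC to add: 8.89 − 0.5 = 8.39 mg/L as Cl₂.
Cl₂ equivalent: 8.39 mg/L × 59,700 L = 500.9 g.
Product at 57.5% available Cl: 500.9 / 0.575 = 871.1 g.

871 g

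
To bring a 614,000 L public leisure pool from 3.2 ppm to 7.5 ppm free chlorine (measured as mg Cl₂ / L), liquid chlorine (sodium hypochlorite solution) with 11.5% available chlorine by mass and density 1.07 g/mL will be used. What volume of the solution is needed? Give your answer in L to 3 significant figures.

Chlorine deficit: 7.5 − 3.2 = 4.3 ppm = 4.3 mg/L as Cl₂.
Cl₂ equivalent needed: 4.3 mg/L × 614,000 L = 2,640,000 mg = 2640 g.
Product at 11.5% available chlorine: 2640 / 0.115 = 22,960 g.
Volume at density 1.07 g/mL: 22,960 g ÷ 1.07 g/mL = 21,460 mL.

21.5 L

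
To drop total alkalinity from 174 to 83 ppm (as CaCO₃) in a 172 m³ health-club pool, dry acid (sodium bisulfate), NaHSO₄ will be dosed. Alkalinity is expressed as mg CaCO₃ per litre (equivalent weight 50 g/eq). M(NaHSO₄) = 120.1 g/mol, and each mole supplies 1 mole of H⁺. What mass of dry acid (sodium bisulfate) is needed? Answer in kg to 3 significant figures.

37.6 kg

Volume: 172 m³ = 172,000 L.
Alkalinity to neutralize: (174 − 83) = 91 mg/L as CaCO₃ × 172,000 L = 15,650 g as CaCO₃.
Equivalents of H⁺ required: 15,650 ÷ 50 g/eq = 313 eq = 313 mol NaHSO₄.
Mass of NaHSO₄: 313 × 120.1 = 37,600 g.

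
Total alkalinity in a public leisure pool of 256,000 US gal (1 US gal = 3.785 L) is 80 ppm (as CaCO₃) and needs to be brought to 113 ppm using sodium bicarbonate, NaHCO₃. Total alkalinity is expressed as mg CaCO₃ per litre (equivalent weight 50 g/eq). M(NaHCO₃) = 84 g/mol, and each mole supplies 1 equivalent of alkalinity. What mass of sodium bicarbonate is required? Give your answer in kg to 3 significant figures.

Volume: 256,000 US gal × 3.785 L/gal = 968,960 L.
Alkalinity to add: (113 − 80) = 33 mg/L as CaCO₃ × 968,960 L = 31,980 g as CaCO₃.
Equivalents: 31,980 g ÷ 50 g/eq = 639.5 eq.
NaHCO₃ supplies 1 eq per mole → 639.5 mol.
Mass: 639.5 mol × 84 g/mol = 53,720 g.

53.7 kg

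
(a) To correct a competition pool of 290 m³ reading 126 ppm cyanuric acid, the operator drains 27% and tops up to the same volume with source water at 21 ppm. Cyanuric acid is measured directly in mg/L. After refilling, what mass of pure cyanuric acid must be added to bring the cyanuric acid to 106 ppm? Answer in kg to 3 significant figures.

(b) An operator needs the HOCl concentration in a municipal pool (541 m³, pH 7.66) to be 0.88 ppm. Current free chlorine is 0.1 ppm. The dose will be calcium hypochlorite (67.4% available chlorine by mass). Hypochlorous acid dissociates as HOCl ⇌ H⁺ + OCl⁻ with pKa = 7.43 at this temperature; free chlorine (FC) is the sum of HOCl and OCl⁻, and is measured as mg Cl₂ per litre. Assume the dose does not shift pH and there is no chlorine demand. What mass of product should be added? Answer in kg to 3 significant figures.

(a) 2.42 kg; (b) 1.83 kg

(a) Volume: 290 m³ = 290,000 L.
(a) After draining 27% and refilling: 126 × 0.73 + 21 × 0.27 = 97.65 ppm.
(a) Deficit to target: 106 − 97.65 = 8.35 mg/L.
(a) Mass: 8.35 mg/L × 290,000 L = 2421 g cyanuric acid.

(b) Volume: 541 m³ = 541,000 L.
(b) [OCl⁻]/[HOCl] = 10^(pH − pKa) = 10^(7.66 − 7.43) = 1.698; fraction as HOCl = 1/(1 + 1.698) = 0.3706.
(b) Free chlorine required for 0.88 ppm HOCl: 0.88 / 0.3706 = 2.374 ppm.
(b) FC to add: 2.374 − 0.1 = 2.274 mg/L as Cl₂.
(b) Cl₂ equivalent: 2.274 mg/L × 541,000 L = 1230 g.
(b) Product at 67.4% available Cl: 1230 / 0.674 = 1826 g.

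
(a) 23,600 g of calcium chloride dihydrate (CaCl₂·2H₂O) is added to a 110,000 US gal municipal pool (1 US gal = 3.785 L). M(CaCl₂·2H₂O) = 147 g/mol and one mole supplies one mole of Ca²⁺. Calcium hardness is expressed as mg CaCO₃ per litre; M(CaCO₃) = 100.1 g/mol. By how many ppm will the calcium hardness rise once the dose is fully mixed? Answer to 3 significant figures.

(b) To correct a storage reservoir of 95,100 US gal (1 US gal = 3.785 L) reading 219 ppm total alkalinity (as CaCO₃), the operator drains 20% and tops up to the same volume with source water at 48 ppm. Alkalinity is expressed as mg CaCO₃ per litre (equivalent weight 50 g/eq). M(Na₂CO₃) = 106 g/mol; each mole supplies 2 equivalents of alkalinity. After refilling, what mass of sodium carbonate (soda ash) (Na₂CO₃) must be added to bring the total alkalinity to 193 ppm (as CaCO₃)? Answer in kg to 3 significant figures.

(a) 38.6 ppm; (b) 3.13 kg

(a) Volume: 110,000 US gal × 3.785 L/gal = 416,350 L.
(a) Moles of Ca²⁺: 23,600 g ÷ 147 g/mol = 160.5 mol.
(a) As CaCO₃: 160.5 mol × 100.1 g/mol = 16,070 g.
(a) Rise: 16,070 g / 416,350 L × 1000 = 38.6 mg/L.

(b) Volume: 95,100 US gal × 3.785 L/gal = 359,954 L.
(b) After draining 20% and refilling: 219 × 0.80 + 48 × 0.20 = 184.8 ppm.
(b) Deficit to target: 193 − 184.8 = 8.2 mg/L.
(b) As CaCO₃: 8.2 mg/L × 359,954 L = 2952 g; ÷ 50 g/eq ÷ 2 = 29.52 mol Na₂CO₃.
(b) Mass: 29.52 × 106 = 3129 g.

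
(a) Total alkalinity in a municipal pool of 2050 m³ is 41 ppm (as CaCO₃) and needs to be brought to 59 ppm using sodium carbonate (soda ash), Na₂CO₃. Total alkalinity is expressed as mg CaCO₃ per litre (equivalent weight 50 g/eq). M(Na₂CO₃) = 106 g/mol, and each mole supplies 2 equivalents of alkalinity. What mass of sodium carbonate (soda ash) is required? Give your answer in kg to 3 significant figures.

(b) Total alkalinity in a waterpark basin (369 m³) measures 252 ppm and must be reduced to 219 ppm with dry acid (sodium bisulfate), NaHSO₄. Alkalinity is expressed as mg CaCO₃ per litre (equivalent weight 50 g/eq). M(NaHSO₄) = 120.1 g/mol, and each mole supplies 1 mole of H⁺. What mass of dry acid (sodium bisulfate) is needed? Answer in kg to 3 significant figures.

(a) 39.1 kg; (b) 29.2 kg

(a) Volume: 2050 m³ = 2,050,000 L.
(a) Alkalinity to add: (59 − 41) = 18 mg/L as CaCO₃ × 2,050,000 L = 36,900 g as CaCO₃.
(a) Equivalents: 36,900 g ÷ 50 g/eq = 738 eq.
(a) Each mole of Na₂CO₃ supplies 2 eq, so 738 / 2 = 369 mol.
(a) Mass: 369 mol × 106 g/mol = 39,110 g.

(b) Volume: 369 m³ = 369,000 L.
(b) Alkalinity to neutralize: (252 − 219) = 33 mg/L as CaCO₃ × 369,000 L = 12,180 g as CaCO₃.
(b) Equivalents of H⁺ required: 12,180 ÷ 50 g/eq = 243.5 eq = 243.5 mol NaHSO₄.
(b) Mass of NaHSO₄: 243.5 × 120.1 = 29,250 g.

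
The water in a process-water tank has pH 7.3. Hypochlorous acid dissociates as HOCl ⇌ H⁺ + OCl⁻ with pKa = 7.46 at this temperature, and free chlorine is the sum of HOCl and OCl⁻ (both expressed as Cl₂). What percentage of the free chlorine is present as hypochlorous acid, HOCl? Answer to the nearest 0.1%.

[OCl⁻]/[HOCl] = 10^(pH − pKa) = 10^(7.3 − 7.46) = 10^-0.16 = 0.6918.
Fraction as HOCl = 1 / (1 + 0.6918) = 0.5911.

59.1%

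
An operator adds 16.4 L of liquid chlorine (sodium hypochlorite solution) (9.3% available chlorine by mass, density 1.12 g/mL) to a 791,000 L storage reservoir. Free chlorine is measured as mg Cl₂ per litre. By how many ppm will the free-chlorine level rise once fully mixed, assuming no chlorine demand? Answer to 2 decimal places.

Mass of solution: 16.4 L × 1000 mL/L × 1.12 g/mL = 18,370 g.
Available chlorine delivered: 18,370 g × 0.093 = 1708 g as Cl₂.
Concentration rise: 1708 g / 791,000 L = 2.16 mg/L = 2.16 ppm.

2.16 ppm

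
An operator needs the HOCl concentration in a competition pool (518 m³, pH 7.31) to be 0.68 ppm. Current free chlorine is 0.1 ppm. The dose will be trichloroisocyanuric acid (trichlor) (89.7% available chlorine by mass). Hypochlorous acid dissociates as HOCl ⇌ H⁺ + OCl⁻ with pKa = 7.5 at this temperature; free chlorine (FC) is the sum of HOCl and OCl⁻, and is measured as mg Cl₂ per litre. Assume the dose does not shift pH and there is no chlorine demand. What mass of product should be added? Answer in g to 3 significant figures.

588 g

Volume: 518 m³ = 518,000 L.
[OCl⁻]/[HOCl] = 10^(pH − pKa) = 10^(7.31 − 7.5) = 0.6457; fraction as HOCl = 1/(1 + 0.6457) = 0.6077.
Free chlorine required for 0.68 ppm HOCl: 0.68 / 0.6077 = 1.119 ppm.
FC to add: 1.119 − 0.1 = 1.019 mg/L as Cl₂.
Cl₂ equivalent: 1.019 mg/L × 518,000 L = 527.9 g.
Product at 89.7% available Cl: 527.9 / 0.897 = 588.5 g.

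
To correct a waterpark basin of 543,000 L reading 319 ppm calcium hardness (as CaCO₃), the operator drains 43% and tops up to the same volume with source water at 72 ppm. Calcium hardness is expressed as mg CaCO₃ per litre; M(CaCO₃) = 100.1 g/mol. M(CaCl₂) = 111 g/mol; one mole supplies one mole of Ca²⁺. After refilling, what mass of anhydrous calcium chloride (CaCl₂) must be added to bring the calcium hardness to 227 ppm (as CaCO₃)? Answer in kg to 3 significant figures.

8.56 kg

After draining 43% and refilling: 319 × 0.57 + 72 × 0.43 = 212.79 ppm.
Deficit to target: 227 − 212.79 = 14.21 mg/L.
As CaCO₃: 14.21 mg/L × 543,000 L = 7716 g; ÷ 100.1 = 77.08 mol Ca²⁺.
Mass: 77.08 × 111 = 8556 g.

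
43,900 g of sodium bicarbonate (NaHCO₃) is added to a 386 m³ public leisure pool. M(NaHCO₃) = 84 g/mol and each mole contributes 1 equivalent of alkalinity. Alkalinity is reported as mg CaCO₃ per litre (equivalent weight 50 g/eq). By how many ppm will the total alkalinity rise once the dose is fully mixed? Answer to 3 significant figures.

Volume: 386 m³ = 386,000 L.
Moles of NaHCO₃: 43,900 g ÷ 84 g/mol = 522.6 mol → 522.6 eq of alkalinity.
As CaCO₃: 522.6 eq × 50 g/eq = 26,130 g.
Rise: 26,130 g / 386,000 L × 1000 = 67.7 mg/L.

67.7 ppm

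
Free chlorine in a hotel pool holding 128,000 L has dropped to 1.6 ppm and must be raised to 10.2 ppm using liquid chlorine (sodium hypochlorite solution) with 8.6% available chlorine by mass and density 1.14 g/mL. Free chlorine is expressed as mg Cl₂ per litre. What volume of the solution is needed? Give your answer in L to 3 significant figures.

11.2 L

Chlorine deficit: 10.2 − 1.6 = 8.6 ppm = 8.6 mg/L as Cl₂.
Cl₂ equivalent needed: 8.6 mg/L × 128,000 L = 1,101,000 mg = 1101 g.
Product at 8.6% available chlorine: 1101 / 0.086 = 12,800 g.
Volume at density 1.14 g/mL: 12,800 g ÷ 1.14 g/mL = 11,230 mL.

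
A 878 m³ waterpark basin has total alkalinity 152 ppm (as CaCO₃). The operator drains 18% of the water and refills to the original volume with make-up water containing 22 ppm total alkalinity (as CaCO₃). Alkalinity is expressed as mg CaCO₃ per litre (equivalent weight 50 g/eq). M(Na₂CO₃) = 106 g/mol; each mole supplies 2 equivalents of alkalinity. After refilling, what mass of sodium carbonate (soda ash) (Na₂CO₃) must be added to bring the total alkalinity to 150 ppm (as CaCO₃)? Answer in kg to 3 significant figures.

19.9 kg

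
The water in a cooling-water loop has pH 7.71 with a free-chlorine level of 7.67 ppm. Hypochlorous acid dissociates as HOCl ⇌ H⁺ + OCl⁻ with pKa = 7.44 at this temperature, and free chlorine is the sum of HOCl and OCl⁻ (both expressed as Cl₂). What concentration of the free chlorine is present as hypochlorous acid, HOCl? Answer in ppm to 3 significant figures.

2.68 ppm

[OCl⁻]/[HOCl] = 10^(pH − pKa) = 10^(7.71 − 7.44) = 10^0.27 = 1.862.
Fraction as HOCl = 1 / (1 + 1.862) = 0.3494.
HOCl = 0.3494 × 7.67 ppm = 2.68 ppm.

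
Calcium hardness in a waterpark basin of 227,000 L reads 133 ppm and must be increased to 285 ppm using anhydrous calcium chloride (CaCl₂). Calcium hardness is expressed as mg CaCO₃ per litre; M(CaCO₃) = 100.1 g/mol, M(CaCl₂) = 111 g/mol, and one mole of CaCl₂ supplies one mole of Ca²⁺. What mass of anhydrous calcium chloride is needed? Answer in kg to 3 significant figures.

38.3 kg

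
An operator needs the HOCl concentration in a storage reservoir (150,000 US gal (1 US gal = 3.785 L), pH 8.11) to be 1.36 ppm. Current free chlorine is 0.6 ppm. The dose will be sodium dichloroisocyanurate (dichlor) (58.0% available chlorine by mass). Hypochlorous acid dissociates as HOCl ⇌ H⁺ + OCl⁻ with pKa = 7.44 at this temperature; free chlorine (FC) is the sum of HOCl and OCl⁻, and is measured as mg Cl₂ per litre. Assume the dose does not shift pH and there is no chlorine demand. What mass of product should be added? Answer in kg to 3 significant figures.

6.97 kg

Volume: 150,000 US gal × 3.785 L/gal = 567,750 L.
[OCl⁻]/[HOCl] = 10^(pH − pKa) = 10^(8.11 − 7.44) = 4.677; fraction as HOCl = 1/(1 + 4.677) = 0.1761.
Free chlorine required for 1.36 ppm HOCl: 1.36 / 0.1761 = 7.721 ppm.
FC to add: 7.721 − 0.6 = 7.121 mg/L as Cl₂.
Cl₂ equivalent: 7.121 mg/L × 567,750 L = 4043 g.
Product at 58.0% available Cl: 4043 / 0.58 = 6971 g.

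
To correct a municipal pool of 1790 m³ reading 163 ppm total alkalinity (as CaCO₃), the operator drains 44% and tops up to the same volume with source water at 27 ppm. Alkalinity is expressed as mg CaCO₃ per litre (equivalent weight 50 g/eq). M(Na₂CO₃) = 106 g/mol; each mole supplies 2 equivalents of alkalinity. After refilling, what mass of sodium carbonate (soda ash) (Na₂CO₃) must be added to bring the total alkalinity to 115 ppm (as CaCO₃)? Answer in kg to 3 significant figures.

22.5 kg

Volume: 1790 m³ = 1,790,000 L.
After draining 44% and refilling: 163 × 0.56 + 27 × 0.44 = 103.16 ppm.
Deficit to target: 115 − 103.16 = 11.84 mg/L.
As CaCO₃: 11.84 mg/L × 1,790,000 L = 21,190 g; ÷ 50 g/eq ÷ 2 = 211.9 mol Na₂CO₃.
Mass: 211.9 × 106 = 22,470 g.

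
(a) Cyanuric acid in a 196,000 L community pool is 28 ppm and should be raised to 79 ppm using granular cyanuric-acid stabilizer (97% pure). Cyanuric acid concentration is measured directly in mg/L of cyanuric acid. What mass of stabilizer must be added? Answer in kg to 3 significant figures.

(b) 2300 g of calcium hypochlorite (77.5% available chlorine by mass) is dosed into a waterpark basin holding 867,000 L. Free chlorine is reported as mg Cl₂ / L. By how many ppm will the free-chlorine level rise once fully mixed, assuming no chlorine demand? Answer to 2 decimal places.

(a) CYA to add: (79 − 28) = 51 mg/L × 196,000 L = 9996 g cyanuric acid.
(a) At 97% purity: 9996 / 0.97 = 10,310 g product.

(b) Available chlorine delivered: 2300 g × 0.775 = 1782 g as Cl₂.
(b) Concentration rise: 1782 g / 867,000 L = 2.056 mg/L = 2.06 ppm.

(a) 10.3 kg; (b) 2.06 ppm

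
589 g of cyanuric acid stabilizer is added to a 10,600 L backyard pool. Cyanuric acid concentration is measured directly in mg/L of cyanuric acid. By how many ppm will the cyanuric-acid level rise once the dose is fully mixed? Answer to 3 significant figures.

Rise: 589 g / 10,600 L × 1000 = 55.57 mg/L.

55.6 ppm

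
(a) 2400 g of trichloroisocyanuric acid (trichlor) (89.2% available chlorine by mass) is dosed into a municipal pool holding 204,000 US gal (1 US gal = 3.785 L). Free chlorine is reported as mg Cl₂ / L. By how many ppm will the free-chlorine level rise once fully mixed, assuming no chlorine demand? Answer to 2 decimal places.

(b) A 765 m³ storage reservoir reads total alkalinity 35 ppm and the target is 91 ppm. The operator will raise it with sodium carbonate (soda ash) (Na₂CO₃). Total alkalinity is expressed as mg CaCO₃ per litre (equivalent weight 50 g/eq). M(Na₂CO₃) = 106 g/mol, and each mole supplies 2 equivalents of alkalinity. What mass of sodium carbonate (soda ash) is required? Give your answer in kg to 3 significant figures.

(a) Volume: 204,000 US gal × 3.785 L/gal = 772,140 L.
(a) Available chlorine delivered: 2400 g × 0.892 = 2141 g as Cl₂.
(a) Concentration rise: 2141 g / 772,140 L = 2.773 mg/L = 2.77 ppm.

(b) Volume: 765 m³ = 765,000 L.
(b) Alkalinity to add: (91 − 35) = 56 mg/L as CaCO₃ × 765,000 L = 42,840 g as CaCO₃.
(b) Equivalents: 42,840 g ÷ 50 g/eq = 856.8 eq.
(b) Each mole of Na₂CO₃ supplies 2 eq, so 856.8 / 2 = 428.4 mol.
(b) Mass: 428.4 mol × 106 g/mol = 45,410 g.

(a) 2.77 ppm; (b) 45.4 kg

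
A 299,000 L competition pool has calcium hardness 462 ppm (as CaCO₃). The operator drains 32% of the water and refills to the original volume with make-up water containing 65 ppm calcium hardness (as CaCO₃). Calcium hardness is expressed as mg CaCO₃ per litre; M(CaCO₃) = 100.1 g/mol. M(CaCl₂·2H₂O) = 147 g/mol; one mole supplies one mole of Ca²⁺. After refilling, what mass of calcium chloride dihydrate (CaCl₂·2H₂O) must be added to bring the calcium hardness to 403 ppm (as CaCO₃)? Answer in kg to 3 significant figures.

29.9 kg

After draining 32% and refilling: 462 × 0.68 + 65 × 0.32 = 334.96 ppm.
Deficit to target: 403 − 334.96 = 68.04 mg/L.
As CaCO₃: 68.04 mg/L × 299,000 L = 20,340 g; ÷ 100.1 = 203.2 mol Ca²⁺.
Mass: 203.2 × 147 = 29,880 g.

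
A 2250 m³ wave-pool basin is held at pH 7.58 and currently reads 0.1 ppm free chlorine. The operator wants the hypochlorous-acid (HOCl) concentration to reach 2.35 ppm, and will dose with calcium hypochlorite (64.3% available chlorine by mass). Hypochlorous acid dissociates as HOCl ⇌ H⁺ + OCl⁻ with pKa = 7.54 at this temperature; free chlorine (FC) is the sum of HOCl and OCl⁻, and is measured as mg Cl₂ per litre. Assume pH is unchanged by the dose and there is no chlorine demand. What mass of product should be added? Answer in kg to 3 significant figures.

16.9 kg

Volume: 2250 m³ = 2,250,000 L.
[OCl⁻]/[HOCl] = 10^(pH − pKa) = 10^(7.58 − 7.54) = 1.096; fraction as HOCl = 1/(1 + 1.096) = 0.477.
Free chlorine required for 2.35 ppm HOCl: 2.35 / 0.477 = 4.927 ppm.
FC to add: 4.927 − 0.1 = 4.827 mg/L as Cl₂.
Cl₂ equivalent: 4.827 mg/L × 2,250,000 L = 10,860 g.
Product at 64.3% available Cl: 10,860 / 0.643 = 16,890 g.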